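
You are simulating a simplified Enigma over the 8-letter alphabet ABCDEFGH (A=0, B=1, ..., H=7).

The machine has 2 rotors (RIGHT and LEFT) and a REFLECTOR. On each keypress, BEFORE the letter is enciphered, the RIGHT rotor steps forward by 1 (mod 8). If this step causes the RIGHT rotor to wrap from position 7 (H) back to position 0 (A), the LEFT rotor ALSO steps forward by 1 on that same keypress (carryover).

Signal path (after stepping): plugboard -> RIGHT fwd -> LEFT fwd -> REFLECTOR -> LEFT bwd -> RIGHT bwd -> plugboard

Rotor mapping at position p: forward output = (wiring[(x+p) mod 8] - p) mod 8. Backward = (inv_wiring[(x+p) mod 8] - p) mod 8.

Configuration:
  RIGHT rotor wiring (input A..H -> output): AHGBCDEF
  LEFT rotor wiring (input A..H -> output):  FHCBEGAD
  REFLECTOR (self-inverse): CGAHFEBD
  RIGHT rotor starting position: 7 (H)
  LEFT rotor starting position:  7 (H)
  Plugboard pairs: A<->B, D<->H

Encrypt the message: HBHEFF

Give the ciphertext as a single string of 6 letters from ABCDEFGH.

Char 1 ('H'): step: R->0, L->0 (L advanced); H->plug->D->R->B->L->H->refl->D->L'->H->R'->B->plug->A
Char 2 ('B'): step: R->1, L=0; B->plug->A->R->G->L->A->refl->C->L'->C->R'->E->plug->E
Char 3 ('H'): step: R->2, L=0; H->plug->D->R->B->L->H->refl->D->L'->H->R'->B->plug->A
Char 4 ('E'): step: R->3, L=0; E->plug->E->R->C->L->C->refl->A->L'->G->R'->A->plug->B
Char 5 ('F'): step: R->4, L=0; F->plug->F->R->D->L->B->refl->G->L'->F->R'->H->plug->D
Char 6 ('F'): step: R->5, L=0; F->plug->F->R->B->L->H->refl->D->L'->H->R'->B->plug->A

Answer: AEABDA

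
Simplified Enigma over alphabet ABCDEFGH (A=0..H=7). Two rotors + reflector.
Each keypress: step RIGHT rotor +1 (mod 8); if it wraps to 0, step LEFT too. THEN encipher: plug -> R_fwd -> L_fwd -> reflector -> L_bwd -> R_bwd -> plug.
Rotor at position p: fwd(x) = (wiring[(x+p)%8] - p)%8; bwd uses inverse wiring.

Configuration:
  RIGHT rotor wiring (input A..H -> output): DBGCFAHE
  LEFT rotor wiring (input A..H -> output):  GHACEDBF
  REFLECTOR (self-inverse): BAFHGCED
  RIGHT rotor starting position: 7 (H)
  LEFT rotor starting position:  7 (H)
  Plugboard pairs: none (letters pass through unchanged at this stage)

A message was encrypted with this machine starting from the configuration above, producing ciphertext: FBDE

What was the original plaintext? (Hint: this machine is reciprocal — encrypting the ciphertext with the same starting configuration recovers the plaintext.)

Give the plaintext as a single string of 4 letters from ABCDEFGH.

Answer: HCFC

Derivation:
Char 1 ('F'): step: R->0, L->0 (L advanced); F->plug->F->R->A->L->G->refl->E->L'->E->R'->H->plug->H
Char 2 ('B'): step: R->1, L=0; B->plug->B->R->F->L->D->refl->H->L'->B->R'->C->plug->C
Char 3 ('D'): step: R->2, L=0; D->plug->D->R->G->L->B->refl->A->L'->C->R'->F->plug->F
Char 4 ('E'): step: R->3, L=0; E->plug->E->R->B->L->H->refl->D->L'->F->R'->C->plug->C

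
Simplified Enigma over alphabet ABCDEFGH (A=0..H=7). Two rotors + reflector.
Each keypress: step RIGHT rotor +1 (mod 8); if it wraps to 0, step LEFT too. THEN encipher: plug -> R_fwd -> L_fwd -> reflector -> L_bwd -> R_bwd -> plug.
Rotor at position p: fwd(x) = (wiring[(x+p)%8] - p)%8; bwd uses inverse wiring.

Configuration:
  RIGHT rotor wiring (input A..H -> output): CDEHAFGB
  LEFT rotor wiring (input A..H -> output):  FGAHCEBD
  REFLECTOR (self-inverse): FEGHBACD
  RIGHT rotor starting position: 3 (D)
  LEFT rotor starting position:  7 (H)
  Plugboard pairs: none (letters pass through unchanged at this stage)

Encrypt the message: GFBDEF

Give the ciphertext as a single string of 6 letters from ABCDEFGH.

Answer: HBAAAC

Derivation:
Char 1 ('G'): step: R->4, L=7; G->plug->G->R->A->L->E->refl->B->L'->D->R'->H->plug->H
Char 2 ('F'): step: R->5, L=7; F->plug->F->R->H->L->C->refl->G->L'->B->R'->B->plug->B
Char 3 ('B'): step: R->6, L=7; B->plug->B->R->D->L->B->refl->E->L'->A->R'->A->plug->A
Char 4 ('D'): step: R->7, L=7; D->plug->D->R->F->L->D->refl->H->L'->C->R'->A->plug->A
Char 5 ('E'): step: R->0, L->0 (L advanced); E->plug->E->R->A->L->F->refl->A->L'->C->R'->A->plug->A
Char 6 ('F'): step: R->1, L=0; F->plug->F->R->F->L->E->refl->B->L'->G->R'->C->plug->C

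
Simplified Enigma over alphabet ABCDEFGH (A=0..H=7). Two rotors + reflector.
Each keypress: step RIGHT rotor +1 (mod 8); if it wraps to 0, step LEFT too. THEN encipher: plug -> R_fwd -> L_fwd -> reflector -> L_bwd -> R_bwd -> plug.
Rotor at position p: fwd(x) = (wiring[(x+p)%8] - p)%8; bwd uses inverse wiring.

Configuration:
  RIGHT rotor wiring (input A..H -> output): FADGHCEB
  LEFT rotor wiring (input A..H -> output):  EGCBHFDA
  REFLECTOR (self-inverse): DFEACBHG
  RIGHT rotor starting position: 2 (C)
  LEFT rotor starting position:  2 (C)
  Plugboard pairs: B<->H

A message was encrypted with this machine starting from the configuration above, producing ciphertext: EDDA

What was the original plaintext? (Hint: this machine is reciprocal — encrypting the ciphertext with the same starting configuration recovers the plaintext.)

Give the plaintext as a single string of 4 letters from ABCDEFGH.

Answer: CEEC

Derivation:
Char 1 ('E'): step: R->3, L=2; E->plug->E->R->G->L->C->refl->E->L'->H->R'->C->plug->C
Char 2 ('D'): step: R->4, L=2; D->plug->D->R->F->L->G->refl->H->L'->B->R'->E->plug->E
Char 3 ('D'): step: R->5, L=2; D->plug->D->R->A->L->A->refl->D->L'->D->R'->E->plug->E
Char 4 ('A'): step: R->6, L=2; A->plug->A->R->G->L->C->refl->E->L'->H->R'->C->plug->C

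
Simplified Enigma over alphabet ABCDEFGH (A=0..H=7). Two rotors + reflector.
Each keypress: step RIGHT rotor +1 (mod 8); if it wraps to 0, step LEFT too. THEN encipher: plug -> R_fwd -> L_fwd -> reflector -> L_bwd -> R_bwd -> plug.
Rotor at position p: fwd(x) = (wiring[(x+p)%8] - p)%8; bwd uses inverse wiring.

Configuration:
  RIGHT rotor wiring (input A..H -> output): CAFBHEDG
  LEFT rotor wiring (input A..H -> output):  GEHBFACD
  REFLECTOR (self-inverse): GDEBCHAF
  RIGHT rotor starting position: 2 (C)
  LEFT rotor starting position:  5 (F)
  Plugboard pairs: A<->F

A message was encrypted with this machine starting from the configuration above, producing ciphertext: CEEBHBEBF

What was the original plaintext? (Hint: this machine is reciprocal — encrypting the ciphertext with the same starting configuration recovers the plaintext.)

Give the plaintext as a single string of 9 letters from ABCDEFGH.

Char 1 ('C'): step: R->3, L=5; C->plug->C->R->B->L->F->refl->H->L'->E->R'->B->plug->B
Char 2 ('E'): step: R->4, L=5; E->plug->E->R->G->L->E->refl->C->L'->F->R'->H->plug->H
Char 3 ('E'): step: R->5, L=5; E->plug->E->R->D->L->B->refl->D->L'->A->R'->F->plug->A
Char 4 ('B'): step: R->6, L=5; B->plug->B->R->A->L->D->refl->B->L'->D->R'->F->plug->A
Char 5 ('H'): step: R->7, L=5; H->plug->H->R->E->L->H->refl->F->L'->B->R'->C->plug->C
Char 6 ('B'): step: R->0, L->6 (L advanced); B->plug->B->R->A->L->E->refl->C->L'->H->R'->E->plug->E
Char 7 ('E'): step: R->1, L=6; E->plug->E->R->D->L->G->refl->A->L'->C->R'->F->plug->A
Char 8 ('B'): step: R->2, L=6; B->plug->B->R->H->L->C->refl->E->L'->A->R'->G->plug->G
Char 9 ('F'): step: R->3, L=6; F->plug->A->R->G->L->H->refl->F->L'->B->R'->C->plug->C

Answer: BHAACEAGC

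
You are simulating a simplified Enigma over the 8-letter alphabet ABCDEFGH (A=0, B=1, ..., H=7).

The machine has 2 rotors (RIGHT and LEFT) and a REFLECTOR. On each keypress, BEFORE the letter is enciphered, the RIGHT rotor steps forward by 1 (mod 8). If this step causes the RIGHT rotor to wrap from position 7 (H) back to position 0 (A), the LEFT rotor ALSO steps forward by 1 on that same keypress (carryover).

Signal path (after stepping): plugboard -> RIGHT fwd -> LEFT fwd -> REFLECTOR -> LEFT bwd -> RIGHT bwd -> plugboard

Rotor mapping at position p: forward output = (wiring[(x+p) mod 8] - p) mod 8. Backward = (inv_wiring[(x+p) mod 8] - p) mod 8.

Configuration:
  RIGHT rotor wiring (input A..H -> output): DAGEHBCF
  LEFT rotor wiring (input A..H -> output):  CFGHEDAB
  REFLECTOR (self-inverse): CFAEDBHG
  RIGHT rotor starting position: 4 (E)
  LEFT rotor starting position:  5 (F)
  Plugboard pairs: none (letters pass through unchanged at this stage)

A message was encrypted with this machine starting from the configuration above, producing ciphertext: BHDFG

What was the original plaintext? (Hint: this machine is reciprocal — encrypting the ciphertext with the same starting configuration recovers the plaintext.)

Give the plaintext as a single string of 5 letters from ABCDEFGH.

Char 1 ('B'): step: R->5, L=5; B->plug->B->R->F->L->B->refl->F->L'->D->R'->E->plug->E
Char 2 ('H'): step: R->6, L=5; H->plug->H->R->D->L->F->refl->B->L'->F->R'->C->plug->C
Char 3 ('D'): step: R->7, L=5; D->plug->D->R->H->L->H->refl->G->L'->A->R'->F->plug->F
Char 4 ('F'): step: R->0, L->6 (L advanced); F->plug->F->R->B->L->D->refl->E->L'->C->R'->G->plug->G
Char 5 ('G'): step: R->1, L=6; G->plug->G->R->E->L->A->refl->C->L'->A->R'->E->plug->E

Answer: ECFGE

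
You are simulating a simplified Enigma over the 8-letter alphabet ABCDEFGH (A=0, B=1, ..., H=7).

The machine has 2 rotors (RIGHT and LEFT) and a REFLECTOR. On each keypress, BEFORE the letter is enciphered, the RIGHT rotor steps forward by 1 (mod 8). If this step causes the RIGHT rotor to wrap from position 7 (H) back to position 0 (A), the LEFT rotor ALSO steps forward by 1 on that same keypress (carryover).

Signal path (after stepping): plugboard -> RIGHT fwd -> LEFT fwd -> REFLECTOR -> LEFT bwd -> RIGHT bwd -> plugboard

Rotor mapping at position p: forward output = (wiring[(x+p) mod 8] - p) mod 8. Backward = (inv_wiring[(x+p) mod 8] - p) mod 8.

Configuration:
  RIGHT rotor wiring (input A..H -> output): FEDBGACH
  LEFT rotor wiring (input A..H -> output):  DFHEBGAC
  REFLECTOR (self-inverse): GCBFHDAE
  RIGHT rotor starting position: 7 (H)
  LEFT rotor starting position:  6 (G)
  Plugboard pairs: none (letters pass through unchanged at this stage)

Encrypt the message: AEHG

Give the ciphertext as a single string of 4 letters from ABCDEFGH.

Answer: HDGA

Derivation:
Char 1 ('A'): step: R->0, L->7 (L advanced); A->plug->A->R->F->L->C->refl->B->L'->H->R'->H->plug->H
Char 2 ('E'): step: R->1, L=7; E->plug->E->R->H->L->B->refl->C->L'->F->R'->D->plug->D
Char 3 ('H'): step: R->2, L=7; H->plug->H->R->C->L->G->refl->A->L'->D->R'->G->plug->G
Char 4 ('G'): step: R->3, L=7; G->plug->G->R->B->L->E->refl->H->L'->G->R'->A->plug->A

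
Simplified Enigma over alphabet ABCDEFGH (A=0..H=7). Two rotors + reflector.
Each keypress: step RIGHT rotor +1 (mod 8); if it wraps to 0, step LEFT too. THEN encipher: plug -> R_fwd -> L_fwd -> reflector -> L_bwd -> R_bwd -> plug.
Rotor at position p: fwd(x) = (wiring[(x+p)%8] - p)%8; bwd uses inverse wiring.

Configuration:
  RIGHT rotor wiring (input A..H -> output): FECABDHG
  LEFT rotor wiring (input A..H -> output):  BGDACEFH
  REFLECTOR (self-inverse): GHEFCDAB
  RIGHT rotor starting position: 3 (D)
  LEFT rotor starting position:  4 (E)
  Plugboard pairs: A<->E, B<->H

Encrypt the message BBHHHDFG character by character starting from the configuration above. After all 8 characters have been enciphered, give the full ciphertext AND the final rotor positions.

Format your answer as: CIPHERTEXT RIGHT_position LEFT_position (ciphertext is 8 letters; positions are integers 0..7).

Char 1 ('B'): step: R->4, L=4; B->plug->H->R->E->L->F->refl->D->L'->D->R'->C->plug->C
Char 2 ('B'): step: R->5, L=4; B->plug->H->R->E->L->F->refl->D->L'->D->R'->G->plug->G
Char 3 ('H'): step: R->6, L=4; H->plug->B->R->A->L->G->refl->A->L'->B->R'->A->plug->E
Char 4 ('H'): step: R->7, L=4; H->plug->B->R->G->L->H->refl->B->L'->C->R'->F->plug->F
Char 5 ('H'): step: R->0, L->5 (L advanced); H->plug->B->R->E->L->B->refl->H->L'->A->R'->D->plug->D
Char 6 ('D'): step: R->1, L=5; D->plug->D->R->A->L->H->refl->B->L'->E->R'->H->plug->B
Char 7 ('F'): step: R->2, L=5; F->plug->F->R->E->L->B->refl->H->L'->A->R'->A->plug->E
Char 8 ('G'): step: R->3, L=5; G->plug->G->R->B->L->A->refl->G->L'->F->R'->A->plug->E
Final: ciphertext=CGEFDBEE, RIGHT=3, LEFT=5

Answer: CGEFDBEE 3 5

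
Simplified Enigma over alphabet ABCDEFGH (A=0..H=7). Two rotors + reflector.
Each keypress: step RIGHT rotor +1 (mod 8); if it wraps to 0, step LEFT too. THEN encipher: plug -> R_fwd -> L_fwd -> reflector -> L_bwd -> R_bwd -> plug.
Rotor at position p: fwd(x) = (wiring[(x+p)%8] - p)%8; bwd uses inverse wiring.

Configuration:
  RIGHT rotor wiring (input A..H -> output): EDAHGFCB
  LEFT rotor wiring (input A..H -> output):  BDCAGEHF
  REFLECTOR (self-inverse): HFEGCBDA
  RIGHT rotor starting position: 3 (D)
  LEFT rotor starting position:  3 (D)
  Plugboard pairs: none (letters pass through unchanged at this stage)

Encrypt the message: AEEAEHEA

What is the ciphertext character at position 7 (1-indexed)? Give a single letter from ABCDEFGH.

Char 1 ('A'): step: R->4, L=3; A->plug->A->R->C->L->B->refl->F->L'->A->R'->E->plug->E
Char 2 ('E'): step: R->5, L=3; E->plug->E->R->G->L->A->refl->H->L'->H->R'->D->plug->D
Char 3 ('E'): step: R->6, L=3; E->plug->E->R->C->L->B->refl->F->L'->A->R'->G->plug->G
Char 4 ('A'): step: R->7, L=3; A->plug->A->R->C->L->B->refl->F->L'->A->R'->E->plug->E
Char 5 ('E'): step: R->0, L->4 (L advanced); E->plug->E->R->G->L->G->refl->D->L'->C->R'->G->plug->G
Char 6 ('H'): step: R->1, L=4; H->plug->H->R->D->L->B->refl->F->L'->E->R'->E->plug->E
Char 7 ('E'): step: R->2, L=4; E->plug->E->R->A->L->C->refl->E->L'->H->R'->F->plug->F

F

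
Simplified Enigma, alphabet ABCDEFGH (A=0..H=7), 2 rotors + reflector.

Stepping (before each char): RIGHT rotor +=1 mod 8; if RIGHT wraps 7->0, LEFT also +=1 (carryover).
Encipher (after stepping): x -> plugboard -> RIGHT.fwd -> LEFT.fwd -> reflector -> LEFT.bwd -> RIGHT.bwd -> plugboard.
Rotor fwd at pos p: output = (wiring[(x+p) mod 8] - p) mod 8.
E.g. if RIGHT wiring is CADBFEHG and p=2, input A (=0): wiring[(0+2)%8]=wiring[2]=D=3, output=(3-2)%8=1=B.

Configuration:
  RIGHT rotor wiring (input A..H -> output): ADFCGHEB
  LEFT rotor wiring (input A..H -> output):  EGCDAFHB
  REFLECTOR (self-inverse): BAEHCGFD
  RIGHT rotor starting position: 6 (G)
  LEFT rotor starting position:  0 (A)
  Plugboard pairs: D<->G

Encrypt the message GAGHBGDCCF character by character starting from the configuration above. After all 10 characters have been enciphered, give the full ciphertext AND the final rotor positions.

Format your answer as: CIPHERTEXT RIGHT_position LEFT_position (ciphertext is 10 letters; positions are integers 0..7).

Answer: ECDDACFFAE 0 2

Derivation:
Char 1 ('G'): step: R->7, L=0; G->plug->D->R->G->L->H->refl->D->L'->D->R'->E->plug->E
Char 2 ('A'): step: R->0, L->1 (L advanced); A->plug->A->R->A->L->F->refl->G->L'->F->R'->C->plug->C
Char 3 ('G'): step: R->1, L=1; G->plug->D->R->F->L->G->refl->F->L'->A->R'->G->plug->D
Char 4 ('H'): step: R->2, L=1; H->plug->H->R->B->L->B->refl->A->L'->G->R'->G->plug->D
Char 5 ('B'): step: R->3, L=1; B->plug->B->R->D->L->H->refl->D->L'->H->R'->A->plug->A
Char 6 ('G'): step: R->4, L=1; G->plug->D->R->F->L->G->refl->F->L'->A->R'->C->plug->C
Char 7 ('D'): step: R->5, L=1; D->plug->G->R->F->L->G->refl->F->L'->A->R'->F->plug->F
Char 8 ('C'): step: R->6, L=1; C->plug->C->R->C->L->C->refl->E->L'->E->R'->F->plug->F
Char 9 ('C'): step: R->7, L=1; C->plug->C->R->E->L->E->refl->C->L'->C->R'->A->plug->A
Char 10 ('F'): step: R->0, L->2 (L advanced); F->plug->F->R->H->L->E->refl->C->L'->G->R'->E->plug->E
Final: ciphertext=ECDDACFFAE, RIGHT=0, LEFT=2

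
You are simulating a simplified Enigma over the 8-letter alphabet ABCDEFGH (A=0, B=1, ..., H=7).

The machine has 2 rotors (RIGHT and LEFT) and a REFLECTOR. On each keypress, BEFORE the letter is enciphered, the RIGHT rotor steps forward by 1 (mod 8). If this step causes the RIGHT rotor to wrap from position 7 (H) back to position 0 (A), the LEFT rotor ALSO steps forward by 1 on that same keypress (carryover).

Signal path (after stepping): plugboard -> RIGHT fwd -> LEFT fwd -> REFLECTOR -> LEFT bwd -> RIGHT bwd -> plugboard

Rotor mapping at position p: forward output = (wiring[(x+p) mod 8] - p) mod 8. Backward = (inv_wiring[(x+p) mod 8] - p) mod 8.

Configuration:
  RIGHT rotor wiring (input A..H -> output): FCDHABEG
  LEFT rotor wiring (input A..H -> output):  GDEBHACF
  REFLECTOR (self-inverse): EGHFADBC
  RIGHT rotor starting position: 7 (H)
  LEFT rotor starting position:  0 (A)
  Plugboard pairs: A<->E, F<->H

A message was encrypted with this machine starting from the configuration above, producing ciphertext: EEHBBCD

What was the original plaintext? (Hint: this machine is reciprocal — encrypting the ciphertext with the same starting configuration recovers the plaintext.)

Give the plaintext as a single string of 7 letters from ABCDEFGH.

Answer: CDFAFBB

Derivation:
Char 1 ('E'): step: R->0, L->1 (L advanced); E->plug->A->R->F->L->B->refl->G->L'->D->R'->C->plug->C
Char 2 ('E'): step: R->1, L=1; E->plug->A->R->B->L->D->refl->F->L'->H->R'->D->plug->D
Char 3 ('H'): step: R->2, L=1; H->plug->F->R->E->L->H->refl->C->L'->A->R'->H->plug->F
Char 4 ('B'): step: R->3, L=1; B->plug->B->R->F->L->B->refl->G->L'->D->R'->E->plug->A
Char 5 ('B'): step: R->4, L=1; B->plug->B->R->F->L->B->refl->G->L'->D->R'->H->plug->F
Char 6 ('C'): step: R->5, L=1; C->plug->C->R->B->L->D->refl->F->L'->H->R'->B->plug->B
Char 7 ('D'): step: R->6, L=1; D->plug->D->R->E->L->H->refl->C->L'->A->R'->B->plug->B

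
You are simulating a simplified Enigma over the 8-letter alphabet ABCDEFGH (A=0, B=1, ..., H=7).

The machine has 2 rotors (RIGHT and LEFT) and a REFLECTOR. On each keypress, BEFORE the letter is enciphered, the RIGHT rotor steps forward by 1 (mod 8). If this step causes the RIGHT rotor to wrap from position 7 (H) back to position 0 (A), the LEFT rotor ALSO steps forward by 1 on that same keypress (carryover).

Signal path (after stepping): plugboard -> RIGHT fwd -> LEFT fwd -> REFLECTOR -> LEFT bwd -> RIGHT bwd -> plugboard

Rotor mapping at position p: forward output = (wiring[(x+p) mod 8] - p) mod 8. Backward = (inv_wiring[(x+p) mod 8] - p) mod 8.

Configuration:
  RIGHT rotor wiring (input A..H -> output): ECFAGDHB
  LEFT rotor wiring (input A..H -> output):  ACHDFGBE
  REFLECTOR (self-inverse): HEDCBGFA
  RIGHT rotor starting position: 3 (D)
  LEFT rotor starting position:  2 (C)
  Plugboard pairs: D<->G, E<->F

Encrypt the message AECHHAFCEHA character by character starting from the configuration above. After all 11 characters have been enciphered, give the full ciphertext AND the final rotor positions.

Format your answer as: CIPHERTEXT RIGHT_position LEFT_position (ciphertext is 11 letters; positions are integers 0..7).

Answer: GADGBFAFFBE 6 3

Derivation:
Char 1 ('A'): step: R->4, L=2; A->plug->A->R->C->L->D->refl->C->L'->F->R'->D->plug->G
Char 2 ('E'): step: R->5, L=2; E->plug->F->R->A->L->F->refl->G->L'->G->R'->A->plug->A
Char 3 ('C'): step: R->6, L=2; C->plug->C->R->G->L->G->refl->F->L'->A->R'->G->plug->D
Char 4 ('H'): step: R->7, L=2; H->plug->H->R->A->L->F->refl->G->L'->G->R'->D->plug->G
Char 5 ('H'): step: R->0, L->3 (L advanced); H->plug->H->R->B->L->C->refl->D->L'->C->R'->B->plug->B
Char 6 ('A'): step: R->1, L=3; A->plug->A->R->B->L->C->refl->D->L'->C->R'->E->plug->F
Char 7 ('F'): step: R->2, L=3; F->plug->E->R->F->L->F->refl->G->L'->D->R'->A->plug->A
Char 8 ('C'): step: R->3, L=3; C->plug->C->R->A->L->A->refl->H->L'->G->R'->E->plug->F
Char 9 ('E'): step: R->4, L=3; E->plug->F->R->G->L->H->refl->A->L'->A->R'->E->plug->F
Char 10 ('H'): step: R->5, L=3; H->plug->H->R->B->L->C->refl->D->L'->C->R'->B->plug->B
Char 11 ('A'): step: R->6, L=3; A->plug->A->R->B->L->C->refl->D->L'->C->R'->F->plug->E
Final: ciphertext=GADGBFAFFBE, RIGHT=6, LEFT=3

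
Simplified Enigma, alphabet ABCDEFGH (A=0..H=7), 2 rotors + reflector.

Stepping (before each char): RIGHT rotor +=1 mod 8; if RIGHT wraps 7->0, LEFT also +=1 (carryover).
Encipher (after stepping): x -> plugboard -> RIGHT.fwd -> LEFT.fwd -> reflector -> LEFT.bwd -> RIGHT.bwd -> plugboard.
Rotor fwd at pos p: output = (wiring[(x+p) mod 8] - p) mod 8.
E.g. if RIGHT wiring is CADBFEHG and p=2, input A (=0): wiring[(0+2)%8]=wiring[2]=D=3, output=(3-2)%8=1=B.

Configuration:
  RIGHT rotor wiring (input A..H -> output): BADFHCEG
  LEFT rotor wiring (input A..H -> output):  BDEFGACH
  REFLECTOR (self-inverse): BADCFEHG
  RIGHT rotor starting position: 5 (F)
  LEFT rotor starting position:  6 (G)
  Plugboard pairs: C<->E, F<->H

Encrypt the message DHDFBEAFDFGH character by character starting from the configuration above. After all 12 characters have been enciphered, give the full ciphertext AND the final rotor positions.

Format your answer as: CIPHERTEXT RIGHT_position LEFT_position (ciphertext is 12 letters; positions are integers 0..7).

Char 1 ('D'): step: R->6, L=6; D->plug->D->R->C->L->D->refl->C->L'->H->R'->F->plug->H
Char 2 ('H'): step: R->7, L=6; H->plug->F->R->A->L->E->refl->F->L'->D->R'->G->plug->G
Char 3 ('D'): step: R->0, L->7 (L advanced); D->plug->D->R->F->L->H->refl->G->L'->E->R'->G->plug->G
Char 4 ('F'): step: R->1, L=7; F->plug->H->R->A->L->A->refl->B->L'->G->R'->D->plug->D
Char 5 ('B'): step: R->2, L=7; B->plug->B->R->D->L->F->refl->E->L'->C->R'->E->plug->C
Char 6 ('E'): step: R->3, L=7; E->plug->C->R->H->L->D->refl->C->L'->B->R'->D->plug->D
Char 7 ('A'): step: R->4, L=7; A->plug->A->R->D->L->F->refl->E->L'->C->R'->D->plug->D
Char 8 ('F'): step: R->5, L=7; F->plug->H->R->C->L->E->refl->F->L'->D->R'->E->plug->C
Char 9 ('D'): step: R->6, L=7; D->plug->D->R->C->L->E->refl->F->L'->D->R'->C->plug->E
Char 10 ('F'): step: R->7, L=7; F->plug->H->R->F->L->H->refl->G->L'->E->R'->D->plug->D
Char 11 ('G'): step: R->0, L->0 (L advanced); G->plug->G->R->E->L->G->refl->H->L'->H->R'->E->plug->C
Char 12 ('H'): step: R->1, L=0; H->plug->F->R->D->L->F->refl->E->L'->C->R'->B->plug->B
Final: ciphertext=HGGDCDDCEDCB, RIGHT=1, LEFT=0

Answer: HGGDCDDCEDCB 1 0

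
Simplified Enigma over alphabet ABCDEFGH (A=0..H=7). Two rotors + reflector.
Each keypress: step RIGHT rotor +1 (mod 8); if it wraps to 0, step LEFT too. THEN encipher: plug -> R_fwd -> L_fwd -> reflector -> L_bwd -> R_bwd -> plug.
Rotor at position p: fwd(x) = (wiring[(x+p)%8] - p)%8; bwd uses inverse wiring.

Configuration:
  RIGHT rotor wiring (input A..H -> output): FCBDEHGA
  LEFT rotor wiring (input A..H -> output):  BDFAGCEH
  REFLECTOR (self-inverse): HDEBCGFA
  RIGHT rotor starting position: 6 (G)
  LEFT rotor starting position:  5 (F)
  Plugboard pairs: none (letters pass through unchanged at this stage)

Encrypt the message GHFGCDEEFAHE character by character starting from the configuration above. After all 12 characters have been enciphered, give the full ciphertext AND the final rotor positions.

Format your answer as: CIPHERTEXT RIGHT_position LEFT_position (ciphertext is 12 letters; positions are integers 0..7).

Answer: EDGHHFHAHHEF 2 7

Derivation:
Char 1 ('G'): step: R->7, L=5; G->plug->G->R->A->L->F->refl->G->L'->E->R'->E->plug->E
Char 2 ('H'): step: R->0, L->6 (L advanced); H->plug->H->R->A->L->G->refl->F->L'->D->R'->D->plug->D
Char 3 ('F'): step: R->1, L=6; F->plug->F->R->F->L->C->refl->E->L'->H->R'->G->plug->G
Char 4 ('G'): step: R->2, L=6; G->plug->G->R->D->L->F->refl->G->L'->A->R'->H->plug->H
Char 5 ('C'): step: R->3, L=6; C->plug->C->R->E->L->H->refl->A->L'->G->R'->H->plug->H
Char 6 ('D'): step: R->4, L=6; D->plug->D->R->E->L->H->refl->A->L'->G->R'->F->plug->F
Char 7 ('E'): step: R->5, L=6; E->plug->E->R->F->L->C->refl->E->L'->H->R'->H->plug->H
Char 8 ('E'): step: R->6, L=6; E->plug->E->R->D->L->F->refl->G->L'->A->R'->A->plug->A
Char 9 ('F'): step: R->7, L=6; F->plug->F->R->F->L->C->refl->E->L'->H->R'->H->plug->H
Char 10 ('A'): step: R->0, L->7 (L advanced); A->plug->A->R->F->L->H->refl->A->L'->A->R'->H->plug->H
Char 11 ('H'): step: R->1, L=7; H->plug->H->R->E->L->B->refl->D->L'->G->R'->E->plug->E
Char 12 ('E'): step: R->2, L=7; E->plug->E->R->E->L->B->refl->D->L'->G->R'->F->plug->F
Final: ciphertext=EDGHHFHAHHEF, RIGHT=2, LEFT=7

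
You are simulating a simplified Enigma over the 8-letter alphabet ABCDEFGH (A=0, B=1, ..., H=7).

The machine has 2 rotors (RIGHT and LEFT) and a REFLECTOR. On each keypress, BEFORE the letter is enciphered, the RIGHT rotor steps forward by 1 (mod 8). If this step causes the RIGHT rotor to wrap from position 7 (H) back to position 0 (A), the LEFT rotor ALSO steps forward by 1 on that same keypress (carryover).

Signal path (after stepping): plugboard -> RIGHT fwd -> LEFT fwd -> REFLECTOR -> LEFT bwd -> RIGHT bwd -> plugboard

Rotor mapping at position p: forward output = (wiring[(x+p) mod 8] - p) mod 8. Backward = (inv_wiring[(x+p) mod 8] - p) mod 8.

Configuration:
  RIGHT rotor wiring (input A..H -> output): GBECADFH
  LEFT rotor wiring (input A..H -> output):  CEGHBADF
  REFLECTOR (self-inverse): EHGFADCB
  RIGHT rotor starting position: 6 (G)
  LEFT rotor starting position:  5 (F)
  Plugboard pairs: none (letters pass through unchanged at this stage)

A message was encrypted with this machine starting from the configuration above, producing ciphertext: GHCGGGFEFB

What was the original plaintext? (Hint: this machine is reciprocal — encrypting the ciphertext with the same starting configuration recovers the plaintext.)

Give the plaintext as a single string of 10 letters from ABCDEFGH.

Char 1 ('G'): step: R->7, L=5; G->plug->G->R->E->L->H->refl->B->L'->F->R'->D->plug->D
Char 2 ('H'): step: R->0, L->6 (L advanced); H->plug->H->R->H->L->C->refl->G->L'->D->R'->F->plug->F
Char 3 ('C'): step: R->1, L=6; C->plug->C->R->B->L->H->refl->B->L'->F->R'->H->plug->H
Char 4 ('G'): step: R->2, L=6; G->plug->G->R->E->L->A->refl->E->L'->C->R'->A->plug->A
Char 5 ('G'): step: R->3, L=6; G->plug->G->R->G->L->D->refl->F->L'->A->R'->C->plug->C
Char 6 ('G'): step: R->4, L=6; G->plug->G->R->A->L->F->refl->D->L'->G->R'->H->plug->H
Char 7 ('F'): step: R->5, L=6; F->plug->F->R->H->L->C->refl->G->L'->D->R'->H->plug->H
Char 8 ('E'): step: R->6, L=6; E->plug->E->R->G->L->D->refl->F->L'->A->R'->C->plug->C
Char 9 ('F'): step: R->7, L=6; F->plug->F->R->B->L->H->refl->B->L'->F->R'->D->plug->D
Char 10 ('B'): step: R->0, L->7 (L advanced); B->plug->B->R->B->L->D->refl->F->L'->C->R'->D->plug->D

Answer: DFHACHHCDD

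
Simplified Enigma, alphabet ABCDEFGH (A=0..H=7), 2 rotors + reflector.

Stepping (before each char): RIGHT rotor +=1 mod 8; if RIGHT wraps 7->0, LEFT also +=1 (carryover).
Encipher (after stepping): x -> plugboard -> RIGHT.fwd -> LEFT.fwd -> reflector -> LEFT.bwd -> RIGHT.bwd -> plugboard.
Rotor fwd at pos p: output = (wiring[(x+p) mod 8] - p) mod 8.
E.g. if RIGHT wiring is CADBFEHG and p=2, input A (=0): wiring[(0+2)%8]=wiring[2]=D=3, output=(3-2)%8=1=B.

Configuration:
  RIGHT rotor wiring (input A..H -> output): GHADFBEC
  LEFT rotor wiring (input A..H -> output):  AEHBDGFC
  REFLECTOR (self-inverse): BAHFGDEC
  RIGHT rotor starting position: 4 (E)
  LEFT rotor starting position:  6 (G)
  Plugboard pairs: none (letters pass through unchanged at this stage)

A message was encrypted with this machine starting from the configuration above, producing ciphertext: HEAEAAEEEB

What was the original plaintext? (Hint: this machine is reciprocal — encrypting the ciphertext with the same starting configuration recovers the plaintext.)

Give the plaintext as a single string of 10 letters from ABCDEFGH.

Answer: ECDBDGHCHA

Derivation:
Char 1 ('H'): step: R->5, L=6; H->plug->H->R->A->L->H->refl->C->L'->C->R'->E->plug->E
Char 2 ('E'): step: R->6, L=6; E->plug->E->R->C->L->C->refl->H->L'->A->R'->C->plug->C
Char 3 ('A'): step: R->7, L=6; A->plug->A->R->D->L->G->refl->E->L'->B->R'->D->plug->D
Char 4 ('E'): step: R->0, L->7 (L advanced); E->plug->E->R->F->L->E->refl->G->L'->H->R'->B->plug->B
Char 5 ('A'): step: R->1, L=7; A->plug->A->R->G->L->H->refl->C->L'->E->R'->D->plug->D
Char 6 ('A'): step: R->2, L=7; A->plug->A->R->G->L->H->refl->C->L'->E->R'->G->plug->G
Char 7 ('E'): step: R->3, L=7; E->plug->E->R->H->L->G->refl->E->L'->F->R'->H->plug->H
Char 8 ('E'): step: R->4, L=7; E->plug->E->R->C->L->F->refl->D->L'->A->R'->C->plug->C
Char 9 ('E'): step: R->5, L=7; E->plug->E->R->C->L->F->refl->D->L'->A->R'->H->plug->H
Char 10 ('B'): step: R->6, L=7; B->plug->B->R->E->L->C->refl->H->L'->G->R'->A->plug->A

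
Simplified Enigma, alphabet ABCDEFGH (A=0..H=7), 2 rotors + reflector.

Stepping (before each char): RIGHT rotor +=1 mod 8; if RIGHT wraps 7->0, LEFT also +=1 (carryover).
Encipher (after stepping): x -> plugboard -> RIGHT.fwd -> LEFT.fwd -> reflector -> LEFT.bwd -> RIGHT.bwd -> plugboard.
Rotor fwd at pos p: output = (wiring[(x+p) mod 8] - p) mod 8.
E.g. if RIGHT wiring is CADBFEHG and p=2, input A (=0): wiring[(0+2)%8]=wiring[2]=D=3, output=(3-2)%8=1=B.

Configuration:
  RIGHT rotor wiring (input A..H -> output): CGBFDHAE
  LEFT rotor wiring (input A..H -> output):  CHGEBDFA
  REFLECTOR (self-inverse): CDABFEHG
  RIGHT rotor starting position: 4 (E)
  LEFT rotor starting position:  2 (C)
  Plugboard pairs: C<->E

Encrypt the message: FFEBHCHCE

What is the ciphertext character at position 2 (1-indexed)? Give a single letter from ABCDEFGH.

Char 1 ('F'): step: R->5, L=2; F->plug->F->R->E->L->D->refl->B->L'->D->R'->B->plug->B
Char 2 ('F'): step: R->6, L=2; F->plug->F->R->H->L->F->refl->E->L'->A->R'->D->plug->D

D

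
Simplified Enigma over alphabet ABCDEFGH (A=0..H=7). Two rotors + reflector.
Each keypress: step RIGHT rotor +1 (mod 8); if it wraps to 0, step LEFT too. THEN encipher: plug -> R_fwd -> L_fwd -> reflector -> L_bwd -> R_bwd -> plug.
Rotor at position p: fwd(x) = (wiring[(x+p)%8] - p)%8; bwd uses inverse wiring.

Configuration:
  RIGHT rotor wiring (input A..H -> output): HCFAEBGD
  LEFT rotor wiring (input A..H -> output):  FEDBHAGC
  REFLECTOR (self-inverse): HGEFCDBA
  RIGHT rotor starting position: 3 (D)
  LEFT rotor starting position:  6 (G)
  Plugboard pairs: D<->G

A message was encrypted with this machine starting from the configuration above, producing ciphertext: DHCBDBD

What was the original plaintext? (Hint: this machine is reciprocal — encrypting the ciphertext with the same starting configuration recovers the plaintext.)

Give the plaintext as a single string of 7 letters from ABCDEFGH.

Answer: GBEDFGG

Derivation:
Char 1 ('D'): step: R->4, L=6; D->plug->G->R->B->L->E->refl->C->L'->H->R'->D->plug->G
Char 2 ('H'): step: R->5, L=6; H->plug->H->R->H->L->C->refl->E->L'->B->R'->B->plug->B
Char 3 ('C'): step: R->6, L=6; C->plug->C->R->B->L->E->refl->C->L'->H->R'->E->plug->E
Char 4 ('B'): step: R->7, L=6; B->plug->B->R->A->L->A->refl->H->L'->C->R'->G->plug->D
Char 5 ('D'): step: R->0, L->7 (L advanced); D->plug->G->R->G->L->B->refl->G->L'->B->R'->F->plug->F
Char 6 ('B'): step: R->1, L=7; B->plug->B->R->E->L->C->refl->E->L'->D->R'->D->plug->G
Char 7 ('D'): step: R->2, L=7; D->plug->G->R->F->L->A->refl->H->L'->H->R'->D->plug->G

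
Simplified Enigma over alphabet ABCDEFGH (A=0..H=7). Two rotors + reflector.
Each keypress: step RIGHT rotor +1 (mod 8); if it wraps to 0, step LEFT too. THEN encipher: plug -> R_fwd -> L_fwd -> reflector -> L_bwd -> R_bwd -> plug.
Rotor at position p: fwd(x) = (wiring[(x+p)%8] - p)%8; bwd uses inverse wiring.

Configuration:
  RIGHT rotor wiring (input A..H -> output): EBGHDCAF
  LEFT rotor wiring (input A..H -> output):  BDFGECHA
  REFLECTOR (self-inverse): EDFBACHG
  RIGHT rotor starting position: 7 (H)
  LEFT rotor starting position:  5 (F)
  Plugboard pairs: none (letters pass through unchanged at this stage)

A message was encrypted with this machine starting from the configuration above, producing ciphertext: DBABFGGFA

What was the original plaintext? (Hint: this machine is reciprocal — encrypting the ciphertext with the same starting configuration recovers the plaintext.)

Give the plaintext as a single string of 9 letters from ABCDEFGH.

Answer: HFEEACBAE

Derivation:
Char 1 ('D'): step: R->0, L->6 (L advanced); D->plug->D->R->H->L->E->refl->A->L'->F->R'->H->plug->H
Char 2 ('B'): step: R->1, L=6; B->plug->B->R->F->L->A->refl->E->L'->H->R'->F->plug->F
Char 3 ('A'): step: R->2, L=6; A->plug->A->R->E->L->H->refl->G->L'->G->R'->E->plug->E
Char 4 ('B'): step: R->3, L=6; B->plug->B->R->A->L->B->refl->D->L'->C->R'->E->plug->E
Char 5 ('F'): step: R->4, L=6; F->plug->F->R->F->L->A->refl->E->L'->H->R'->A->plug->A
Char 6 ('G'): step: R->5, L=6; G->plug->G->R->C->L->D->refl->B->L'->A->R'->C->plug->C
Char 7 ('G'): step: R->6, L=6; G->plug->G->R->F->L->A->refl->E->L'->H->R'->B->plug->B
Char 8 ('F'): step: R->7, L=6; F->plug->F->R->E->L->H->refl->G->L'->G->R'->A->plug->A
Char 9 ('A'): step: R->0, L->7 (L advanced); A->plug->A->R->E->L->H->refl->G->L'->D->R'->E->plug->E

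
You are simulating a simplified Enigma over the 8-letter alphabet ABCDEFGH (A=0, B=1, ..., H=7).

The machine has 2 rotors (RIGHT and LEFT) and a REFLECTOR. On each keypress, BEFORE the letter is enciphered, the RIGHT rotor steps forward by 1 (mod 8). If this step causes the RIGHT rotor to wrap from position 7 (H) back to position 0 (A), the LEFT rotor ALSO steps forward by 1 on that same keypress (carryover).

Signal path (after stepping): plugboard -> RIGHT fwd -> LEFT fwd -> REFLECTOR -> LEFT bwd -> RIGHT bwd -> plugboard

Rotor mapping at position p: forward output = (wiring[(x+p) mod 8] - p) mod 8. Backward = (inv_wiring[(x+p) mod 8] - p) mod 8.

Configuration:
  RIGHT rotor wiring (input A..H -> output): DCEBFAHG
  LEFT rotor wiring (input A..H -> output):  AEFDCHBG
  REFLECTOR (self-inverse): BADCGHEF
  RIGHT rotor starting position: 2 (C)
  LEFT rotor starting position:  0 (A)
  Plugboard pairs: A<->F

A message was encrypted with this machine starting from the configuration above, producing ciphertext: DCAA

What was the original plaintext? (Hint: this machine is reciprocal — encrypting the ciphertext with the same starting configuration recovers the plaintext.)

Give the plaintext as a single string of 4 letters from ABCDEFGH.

Answer: EBCD

Derivation:
Char 1 ('D'): step: R->3, L=0; D->plug->D->R->E->L->C->refl->D->L'->D->R'->E->plug->E
Char 2 ('C'): step: R->4, L=0; C->plug->C->R->D->L->D->refl->C->L'->E->R'->B->plug->B
Char 3 ('A'): step: R->5, L=0; A->plug->F->R->H->L->G->refl->E->L'->B->R'->C->plug->C
Char 4 ('A'): step: R->6, L=0; A->plug->F->R->D->L->D->refl->C->L'->E->R'->D->plug->D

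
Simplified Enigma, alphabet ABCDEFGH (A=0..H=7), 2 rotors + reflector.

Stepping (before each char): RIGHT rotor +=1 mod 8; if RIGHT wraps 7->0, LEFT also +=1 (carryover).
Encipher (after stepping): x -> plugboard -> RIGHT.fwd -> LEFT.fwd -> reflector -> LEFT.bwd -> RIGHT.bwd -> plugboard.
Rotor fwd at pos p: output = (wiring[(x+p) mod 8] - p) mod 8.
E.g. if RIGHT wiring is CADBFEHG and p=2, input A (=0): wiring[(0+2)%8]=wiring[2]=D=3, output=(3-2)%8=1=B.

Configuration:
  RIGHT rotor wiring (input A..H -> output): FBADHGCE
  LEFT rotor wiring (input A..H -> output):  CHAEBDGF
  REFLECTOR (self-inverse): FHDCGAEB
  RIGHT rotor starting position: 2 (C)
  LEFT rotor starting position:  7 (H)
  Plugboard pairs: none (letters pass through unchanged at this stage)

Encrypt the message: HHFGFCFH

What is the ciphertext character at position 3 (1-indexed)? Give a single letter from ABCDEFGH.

Char 1 ('H'): step: R->3, L=7; H->plug->H->R->F->L->C->refl->D->L'->B->R'->E->plug->E
Char 2 ('H'): step: R->4, L=7; H->plug->H->R->H->L->H->refl->B->L'->D->R'->A->plug->A
Char 3 ('F'): step: R->5, L=7; F->plug->F->R->D->L->B->refl->H->L'->H->R'->C->plug->C

C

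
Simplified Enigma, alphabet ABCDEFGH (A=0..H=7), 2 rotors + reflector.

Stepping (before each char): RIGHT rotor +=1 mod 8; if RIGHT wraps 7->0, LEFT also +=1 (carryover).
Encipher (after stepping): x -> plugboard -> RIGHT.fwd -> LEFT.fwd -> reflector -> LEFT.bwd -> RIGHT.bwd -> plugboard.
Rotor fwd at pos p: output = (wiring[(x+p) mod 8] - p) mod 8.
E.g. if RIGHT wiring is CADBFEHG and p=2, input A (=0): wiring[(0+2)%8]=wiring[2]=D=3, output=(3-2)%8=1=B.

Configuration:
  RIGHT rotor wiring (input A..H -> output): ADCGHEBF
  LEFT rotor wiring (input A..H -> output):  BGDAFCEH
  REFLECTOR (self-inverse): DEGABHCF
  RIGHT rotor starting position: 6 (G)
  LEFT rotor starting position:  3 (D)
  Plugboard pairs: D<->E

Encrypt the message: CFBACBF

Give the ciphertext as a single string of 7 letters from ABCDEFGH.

Answer: EECDFFG

Derivation:
Char 1 ('C'): step: R->7, L=3; C->plug->C->R->E->L->E->refl->B->L'->D->R'->D->plug->E
Char 2 ('F'): step: R->0, L->4 (L advanced); F->plug->F->R->E->L->F->refl->H->L'->G->R'->D->plug->E
Char 3 ('B'): step: R->1, L=4; B->plug->B->R->B->L->G->refl->C->L'->F->R'->C->plug->C
Char 4 ('A'): step: R->2, L=4; A->plug->A->R->A->L->B->refl->E->L'->H->R'->E->plug->D
Char 5 ('C'): step: R->3, L=4; C->plug->C->R->B->L->G->refl->C->L'->F->R'->F->plug->F
Char 6 ('B'): step: R->4, L=4; B->plug->B->R->A->L->B->refl->E->L'->H->R'->F->plug->F
Char 7 ('F'): step: R->5, L=4; F->plug->F->R->F->L->C->refl->G->L'->B->R'->G->plug->G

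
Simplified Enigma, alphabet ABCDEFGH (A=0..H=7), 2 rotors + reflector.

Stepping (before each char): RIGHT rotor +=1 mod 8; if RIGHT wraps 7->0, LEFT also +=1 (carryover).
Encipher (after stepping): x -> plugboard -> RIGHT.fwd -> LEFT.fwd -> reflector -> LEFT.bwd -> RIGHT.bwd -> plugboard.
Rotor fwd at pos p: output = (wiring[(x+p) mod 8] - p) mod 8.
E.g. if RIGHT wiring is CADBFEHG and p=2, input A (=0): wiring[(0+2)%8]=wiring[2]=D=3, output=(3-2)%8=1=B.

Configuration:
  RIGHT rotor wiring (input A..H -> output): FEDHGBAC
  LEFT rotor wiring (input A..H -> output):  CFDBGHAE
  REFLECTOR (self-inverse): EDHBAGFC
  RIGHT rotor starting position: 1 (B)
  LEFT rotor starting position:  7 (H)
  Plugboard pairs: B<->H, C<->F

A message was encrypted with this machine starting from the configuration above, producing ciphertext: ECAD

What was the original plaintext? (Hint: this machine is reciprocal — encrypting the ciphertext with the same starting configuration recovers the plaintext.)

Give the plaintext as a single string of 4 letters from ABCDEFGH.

Char 1 ('E'): step: R->2, L=7; E->plug->E->R->G->L->A->refl->E->L'->D->R'->G->plug->G
Char 2 ('C'): step: R->3, L=7; C->plug->F->R->C->L->G->refl->F->L'->A->R'->H->plug->B
Char 3 ('A'): step: R->4, L=7; A->plug->A->R->C->L->G->refl->F->L'->A->R'->F->plug->C
Char 4 ('D'): step: R->5, L=7; D->plug->D->R->A->L->F->refl->G->L'->C->R'->G->plug->G

Answer: GBCG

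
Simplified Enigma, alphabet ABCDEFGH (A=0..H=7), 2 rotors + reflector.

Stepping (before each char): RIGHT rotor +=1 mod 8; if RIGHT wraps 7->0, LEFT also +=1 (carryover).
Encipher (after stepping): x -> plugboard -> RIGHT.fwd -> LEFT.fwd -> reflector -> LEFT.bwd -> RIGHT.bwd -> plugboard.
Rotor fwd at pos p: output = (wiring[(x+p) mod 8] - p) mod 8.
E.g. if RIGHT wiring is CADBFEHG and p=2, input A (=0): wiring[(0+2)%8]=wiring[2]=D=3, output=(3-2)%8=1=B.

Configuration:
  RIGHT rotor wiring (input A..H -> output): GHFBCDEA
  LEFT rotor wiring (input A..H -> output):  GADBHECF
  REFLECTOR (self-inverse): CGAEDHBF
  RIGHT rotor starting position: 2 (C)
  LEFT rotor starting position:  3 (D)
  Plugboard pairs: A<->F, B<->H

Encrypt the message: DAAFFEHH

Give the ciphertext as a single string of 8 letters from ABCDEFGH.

Char 1 ('D'): step: R->3, L=3; D->plug->D->R->B->L->E->refl->D->L'->F->R'->E->plug->E
Char 2 ('A'): step: R->4, L=3; A->plug->F->R->D->L->H->refl->F->L'->G->R'->A->plug->F
Char 3 ('A'): step: R->5, L=3; A->plug->F->R->A->L->G->refl->B->L'->C->R'->E->plug->E
Char 4 ('F'): step: R->6, L=3; F->plug->A->R->G->L->F->refl->H->L'->D->R'->F->plug->A
Char 5 ('F'): step: R->7, L=3; F->plug->A->R->B->L->E->refl->D->L'->F->R'->H->plug->B
Char 6 ('E'): step: R->0, L->4 (L advanced); E->plug->E->R->C->L->G->refl->B->L'->D->R'->F->plug->A
Char 7 ('H'): step: R->1, L=4; H->plug->B->R->E->L->C->refl->A->L'->B->R'->D->plug->D
Char 8 ('H'): step: R->2, L=4; H->plug->B->R->H->L->F->refl->H->L'->G->R'->F->plug->A

Answer: EFEABADA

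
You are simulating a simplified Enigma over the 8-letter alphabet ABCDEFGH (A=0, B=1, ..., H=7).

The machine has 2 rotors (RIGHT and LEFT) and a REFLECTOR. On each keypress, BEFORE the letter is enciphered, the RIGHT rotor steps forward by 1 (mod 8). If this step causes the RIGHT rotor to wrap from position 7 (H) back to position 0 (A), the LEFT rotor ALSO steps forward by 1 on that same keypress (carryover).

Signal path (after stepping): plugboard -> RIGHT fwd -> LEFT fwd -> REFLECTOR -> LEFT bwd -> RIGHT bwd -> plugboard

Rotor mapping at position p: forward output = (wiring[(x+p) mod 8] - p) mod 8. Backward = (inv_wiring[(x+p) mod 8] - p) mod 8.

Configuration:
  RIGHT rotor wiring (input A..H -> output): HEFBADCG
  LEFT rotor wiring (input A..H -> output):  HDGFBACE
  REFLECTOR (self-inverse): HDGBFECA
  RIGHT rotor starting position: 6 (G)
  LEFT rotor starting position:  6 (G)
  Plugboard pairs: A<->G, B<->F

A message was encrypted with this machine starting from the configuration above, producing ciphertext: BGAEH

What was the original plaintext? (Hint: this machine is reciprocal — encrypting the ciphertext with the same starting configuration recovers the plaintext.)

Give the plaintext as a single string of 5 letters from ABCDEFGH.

Answer: GHFHC

Derivation:
Char 1 ('B'): step: R->7, L=6; B->plug->F->R->B->L->G->refl->C->L'->H->R'->A->plug->G
Char 2 ('G'): step: R->0, L->7 (L advanced); G->plug->A->R->H->L->D->refl->B->L'->G->R'->H->plug->H
Char 3 ('A'): step: R->1, L=7; A->plug->G->R->F->L->C->refl->G->L'->E->R'->B->plug->F
Char 4 ('E'): step: R->2, L=7; E->plug->E->R->A->L->F->refl->E->L'->C->R'->H->plug->H
Char 5 ('H'): step: R->3, L=7; H->plug->H->R->C->L->E->refl->F->L'->A->R'->C->plug->C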